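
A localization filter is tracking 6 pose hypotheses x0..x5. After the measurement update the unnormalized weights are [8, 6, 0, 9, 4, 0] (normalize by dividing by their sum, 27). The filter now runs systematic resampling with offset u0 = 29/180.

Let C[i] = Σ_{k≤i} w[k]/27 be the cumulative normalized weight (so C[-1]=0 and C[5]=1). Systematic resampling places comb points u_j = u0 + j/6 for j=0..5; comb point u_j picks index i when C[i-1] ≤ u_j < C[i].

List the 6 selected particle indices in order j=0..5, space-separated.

C = [8/27, 14/27, 14/27, 23/27, 1, 1]
j=0: u_0=29/180 ∈ [0, 8/27) → index 0
j=1: u_1=59/180 ∈ [8/27, 14/27) → index 1
j=2: u_2=89/180 ∈ [8/27, 14/27) → index 1
j=3: u_3=119/180 ∈ [14/27, 23/27) → index 3
j=4: u_4=149/180 ∈ [14/27, 23/27) → index 3
j=5: u_5=179/180 ∈ [23/27, 1) → index 4

0 1 1 3 3 4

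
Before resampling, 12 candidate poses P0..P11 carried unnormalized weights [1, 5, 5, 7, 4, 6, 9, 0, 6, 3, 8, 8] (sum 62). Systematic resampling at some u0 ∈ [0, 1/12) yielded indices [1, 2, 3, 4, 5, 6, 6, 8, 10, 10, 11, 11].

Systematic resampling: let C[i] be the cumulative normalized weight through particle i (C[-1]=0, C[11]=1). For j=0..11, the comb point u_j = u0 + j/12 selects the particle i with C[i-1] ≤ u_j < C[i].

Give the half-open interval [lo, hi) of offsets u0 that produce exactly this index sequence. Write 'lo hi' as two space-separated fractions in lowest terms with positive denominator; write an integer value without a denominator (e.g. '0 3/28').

7/93 1/12

C = [1/62, 3/31, 11/62, 9/31, 11/31, 14/31, 37/62, 37/62, 43/62, 23/31, 27/31, 1]
j=0 picked index 1: u0 ∈ [1/62, 3/31)
j=1 picked index 2: u0 ∈ [5/372, 35/372)
j=2 picked index 3: u0 ∈ [1/93, 23/186)
j=3 picked index 4: u0 ∈ [5/124, 13/124)
j=4 picked index 5: u0 ∈ [2/93, 11/93)
j=5 picked index 6: u0 ∈ [13/372, 67/372)
j=6 picked index 6: u0 ∈ [-3/62, 3/31)
j=7 picked index 8: u0 ∈ [5/372, 41/372)
j=8 picked index 10: u0 ∈ [7/93, 19/93)
j=9 picked index 10: u0 ∈ [-1/124, 15/124)
j=10 picked index 11: u0 ∈ [7/186, 1/6)
j=11 picked index 11: u0 ∈ [-17/372, 1/12)
intersection: [7/93, 1/12)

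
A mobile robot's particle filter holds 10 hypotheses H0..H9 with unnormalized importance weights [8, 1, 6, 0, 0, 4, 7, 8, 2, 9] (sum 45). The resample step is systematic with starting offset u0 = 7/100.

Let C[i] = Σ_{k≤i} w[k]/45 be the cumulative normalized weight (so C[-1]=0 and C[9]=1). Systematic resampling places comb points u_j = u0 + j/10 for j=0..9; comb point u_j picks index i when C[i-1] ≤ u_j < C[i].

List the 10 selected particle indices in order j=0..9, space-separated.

0 0 2 5 6 6 7 8 9 9

C = [8/45, 1/5, 1/3, 1/3, 1/3, 19/45, 26/45, 34/45, 4/5, 1]
j=0: u_0=7/100 ∈ [0, 8/45) → index 0
j=1: u_1=17/100 ∈ [0, 8/45) → index 0
j=2: u_2=27/100 ∈ [1/5, 1/3) → index 2
j=3: u_3=37/100 ∈ [1/3, 19/45) → index 5
j=4: u_4=47/100 ∈ [19/45, 26/45) → index 6
j=5: u_5=57/100 ∈ [19/45, 26/45) → index 6
j=6: u_6=67/100 ∈ [26/45, 34/45) → index 7
j=7: u_7=77/100 ∈ [34/45, 4/5) → index 8
j=8: u_8=87/100 ∈ [4/5, 1) → index 9
j=9: u_9=97/100 ∈ [4/5, 1) → index 9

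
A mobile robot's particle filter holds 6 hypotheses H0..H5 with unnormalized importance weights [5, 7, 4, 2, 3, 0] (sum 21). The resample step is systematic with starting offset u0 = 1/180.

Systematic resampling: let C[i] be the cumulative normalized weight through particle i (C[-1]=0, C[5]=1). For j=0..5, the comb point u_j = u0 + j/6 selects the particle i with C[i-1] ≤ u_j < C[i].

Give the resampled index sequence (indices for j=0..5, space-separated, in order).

C = [5/21, 4/7, 16/21, 6/7, 1, 1]
j=0: u_0=1/180 ∈ [0, 5/21) → index 0
j=1: u_1=31/180 ∈ [0, 5/21) → index 0
j=2: u_2=61/180 ∈ [5/21, 4/7) → index 1
j=3: u_3=91/180 ∈ [5/21, 4/7) → index 1
j=4: u_4=121/180 ∈ [4/7, 16/21) → index 2
j=5: u_5=151/180 ∈ [16/21, 6/7) → index 3

0 0 1 1 2 3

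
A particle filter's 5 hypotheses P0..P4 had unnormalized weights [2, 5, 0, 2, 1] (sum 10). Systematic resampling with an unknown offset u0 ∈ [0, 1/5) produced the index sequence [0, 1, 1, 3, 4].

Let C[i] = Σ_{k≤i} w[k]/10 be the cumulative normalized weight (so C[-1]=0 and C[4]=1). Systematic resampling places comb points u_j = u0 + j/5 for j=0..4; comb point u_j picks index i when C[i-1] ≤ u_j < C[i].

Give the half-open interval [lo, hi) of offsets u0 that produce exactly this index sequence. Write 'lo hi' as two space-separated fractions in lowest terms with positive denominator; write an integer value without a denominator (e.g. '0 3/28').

1/10 1/5

C = [1/5, 7/10, 7/10, 9/10, 1]
j=0 picked index 0: u0 ∈ [0, 1/5)
j=1 picked index 1: u0 ∈ [0, 1/2)
j=2 picked index 1: u0 ∈ [-1/5, 3/10)
j=3 picked index 3: u0 ∈ [1/10, 3/10)
j=4 picked index 4: u0 ∈ [1/10, 1/5)
intersection: [1/10, 1/5)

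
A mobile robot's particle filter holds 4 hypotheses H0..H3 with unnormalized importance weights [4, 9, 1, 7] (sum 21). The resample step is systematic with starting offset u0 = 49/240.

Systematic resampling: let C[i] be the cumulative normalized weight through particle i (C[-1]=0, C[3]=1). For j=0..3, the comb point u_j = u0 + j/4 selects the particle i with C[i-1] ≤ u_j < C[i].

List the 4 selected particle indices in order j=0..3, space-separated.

C = [4/21, 13/21, 2/3, 1]
j=0: u_0=49/240 ∈ [4/21, 13/21) → index 1
j=1: u_1=109/240 ∈ [4/21, 13/21) → index 1
j=2: u_2=169/240 ∈ [2/3, 1) → index 3
j=3: u_3=229/240 ∈ [2/3, 1) → index 3

1 1 3 3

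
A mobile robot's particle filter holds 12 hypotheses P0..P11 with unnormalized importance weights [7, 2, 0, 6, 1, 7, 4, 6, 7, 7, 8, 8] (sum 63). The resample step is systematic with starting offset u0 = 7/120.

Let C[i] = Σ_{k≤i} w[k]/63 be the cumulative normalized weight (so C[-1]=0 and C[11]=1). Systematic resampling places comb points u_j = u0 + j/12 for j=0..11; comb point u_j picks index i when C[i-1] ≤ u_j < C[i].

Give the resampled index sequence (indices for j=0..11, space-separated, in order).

C = [1/9, 1/7, 1/7, 5/21, 16/63, 23/63, 3/7, 11/21, 40/63, 47/63, 55/63, 1]
j=0: u_0=7/120 ∈ [0, 1/9) → index 0
j=1: u_1=17/120 ∈ [1/9, 1/7) → index 1
j=2: u_2=9/40 ∈ [1/7, 5/21) → index 3
j=3: u_3=37/120 ∈ [16/63, 23/63) → index 5
j=4: u_4=47/120 ∈ [23/63, 3/7) → index 6
j=5: u_5=19/40 ∈ [3/7, 11/21) → index 7
j=6: u_6=67/120 ∈ [11/21, 40/63) → index 8
j=7: u_7=77/120 ∈ [40/63, 47/63) → index 9
j=8: u_8=29/40 ∈ [40/63, 47/63) → index 9
j=9: u_9=97/120 ∈ [47/63, 55/63) → index 10
j=10: u_10=107/120 ∈ [55/63, 1) → index 11
j=11: u_11=39/40 ∈ [55/63, 1) → index 11

0 1 3 5 6 7 8 9 9 10 11 11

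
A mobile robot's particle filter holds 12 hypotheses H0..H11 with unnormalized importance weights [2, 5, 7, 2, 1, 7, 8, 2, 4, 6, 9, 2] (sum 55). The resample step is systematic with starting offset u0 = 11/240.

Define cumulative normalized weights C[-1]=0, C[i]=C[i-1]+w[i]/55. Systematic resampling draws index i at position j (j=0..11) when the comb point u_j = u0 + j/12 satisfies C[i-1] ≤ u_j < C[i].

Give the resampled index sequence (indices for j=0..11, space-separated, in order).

C = [2/55, 7/55, 14/55, 16/55, 17/55, 24/55, 32/55, 34/55, 38/55, 4/5, 53/55, 1]
j=0: u_0=11/240 ∈ [2/55, 7/55) → index 1
j=1: u_1=31/240 ∈ [7/55, 14/55) → index 2
j=2: u_2=17/80 ∈ [7/55, 14/55) → index 2
j=3: u_3=71/240 ∈ [16/55, 17/55) → index 4
j=4: u_4=91/240 ∈ [17/55, 24/55) → index 5
j=5: u_5=37/80 ∈ [24/55, 32/55) → index 6
j=6: u_6=131/240 ∈ [24/55, 32/55) → index 6
j=7: u_7=151/240 ∈ [34/55, 38/55) → index 8
j=8: u_8=57/80 ∈ [38/55, 4/5) → index 9
j=9: u_9=191/240 ∈ [38/55, 4/5) → index 9
j=10: u_10=211/240 ∈ [4/5, 53/55) → index 10
j=11: u_11=77/80 ∈ [4/5, 53/55) → index 10

1 2 2 4 5 6 6 8 9 9 10 10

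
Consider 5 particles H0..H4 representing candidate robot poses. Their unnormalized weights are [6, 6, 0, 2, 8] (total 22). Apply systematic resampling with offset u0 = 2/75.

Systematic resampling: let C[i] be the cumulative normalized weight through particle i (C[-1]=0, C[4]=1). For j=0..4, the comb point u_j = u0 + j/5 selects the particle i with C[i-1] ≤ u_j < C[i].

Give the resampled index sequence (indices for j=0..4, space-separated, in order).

C = [3/11, 6/11, 6/11, 7/11, 1]
j=0: u_0=2/75 ∈ [0, 3/11) → index 0
j=1: u_1=17/75 ∈ [0, 3/11) → index 0
j=2: u_2=32/75 ∈ [3/11, 6/11) → index 1
j=3: u_3=47/75 ∈ [6/11, 7/11) → index 3
j=4: u_4=62/75 ∈ [7/11, 1) → index 4

0 0 1 3 4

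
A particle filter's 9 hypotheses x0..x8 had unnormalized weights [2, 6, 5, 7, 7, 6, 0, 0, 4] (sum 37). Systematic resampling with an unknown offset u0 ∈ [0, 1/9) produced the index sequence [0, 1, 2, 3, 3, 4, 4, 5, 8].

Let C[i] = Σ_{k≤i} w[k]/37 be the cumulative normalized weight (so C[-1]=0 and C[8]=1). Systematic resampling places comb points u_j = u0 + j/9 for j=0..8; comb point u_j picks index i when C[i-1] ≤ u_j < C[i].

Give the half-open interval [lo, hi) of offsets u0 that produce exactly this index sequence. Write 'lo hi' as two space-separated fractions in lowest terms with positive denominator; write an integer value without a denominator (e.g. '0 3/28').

2/111 2/37

C = [2/37, 8/37, 13/37, 20/37, 27/37, 33/37, 33/37, 33/37, 1]
j=0 picked index 0: u0 ∈ [0, 2/37)
j=1 picked index 1: u0 ∈ [-19/333, 35/333)
j=2 picked index 2: u0 ∈ [-2/333, 43/333)
j=3 picked index 3: u0 ∈ [2/111, 23/111)
j=4 picked index 3: u0 ∈ [-31/333, 32/333)
j=5 picked index 4: u0 ∈ [-5/333, 58/333)
j=6 picked index 4: u0 ∈ [-14/111, 7/111)
j=7 picked index 5: u0 ∈ [-16/333, 38/333)
j=8 picked index 8: u0 ∈ [1/333, 1/9)
intersection: [2/111, 2/37)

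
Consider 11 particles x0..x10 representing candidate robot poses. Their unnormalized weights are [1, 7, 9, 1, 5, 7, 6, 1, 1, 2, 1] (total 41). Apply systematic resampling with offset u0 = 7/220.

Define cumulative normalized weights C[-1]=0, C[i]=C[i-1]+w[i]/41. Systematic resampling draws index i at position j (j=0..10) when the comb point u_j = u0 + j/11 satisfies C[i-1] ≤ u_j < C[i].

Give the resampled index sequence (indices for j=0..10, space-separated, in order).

C = [1/41, 8/41, 17/41, 18/41, 23/41, 30/41, 36/41, 37/41, 38/41, 40/41, 1]
j=0: u_0=7/220 ∈ [1/41, 8/41) → index 1
j=1: u_1=27/220 ∈ [1/41, 8/41) → index 1
j=2: u_2=47/220 ∈ [8/41, 17/41) → index 2
j=3: u_3=67/220 ∈ [8/41, 17/41) → index 2
j=4: u_4=87/220 ∈ [8/41, 17/41) → index 2
j=5: u_5=107/220 ∈ [18/41, 23/41) → index 4
j=6: u_6=127/220 ∈ [23/41, 30/41) → index 5
j=7: u_7=147/220 ∈ [23/41, 30/41) → index 5
j=8: u_8=167/220 ∈ [30/41, 36/41) → index 6
j=9: u_9=17/20 ∈ [30/41, 36/41) → index 6
j=10: u_10=207/220 ∈ [38/41, 40/41) → index 9

1 1 2 2 2 4 5 5 6 6 9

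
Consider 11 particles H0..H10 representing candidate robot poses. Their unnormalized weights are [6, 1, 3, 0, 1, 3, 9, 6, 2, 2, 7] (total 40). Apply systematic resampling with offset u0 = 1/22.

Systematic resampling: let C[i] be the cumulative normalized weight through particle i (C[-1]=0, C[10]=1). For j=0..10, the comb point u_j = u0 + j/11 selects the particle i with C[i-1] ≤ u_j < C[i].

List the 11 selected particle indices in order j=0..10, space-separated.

0 0 2 5 6 6 7 7 8 10 10

C = [3/20, 7/40, 1/4, 1/4, 11/40, 7/20, 23/40, 29/40, 31/40, 33/40, 1]
j=0: u_0=1/22 ∈ [0, 3/20) → index 0
j=1: u_1=3/22 ∈ [0, 3/20) → index 0
j=2: u_2=5/22 ∈ [7/40, 1/4) → index 2
j=3: u_3=7/22 ∈ [11/40, 7/20) → index 5
j=4: u_4=9/22 ∈ [7/20, 23/40) → index 6
j=5: u_5=1/2 ∈ [7/20, 23/40) → index 6
j=6: u_6=13/22 ∈ [23/40, 29/40) → index 7
j=7: u_7=15/22 ∈ [23/40, 29/40) → index 7
j=8: u_8=17/22 ∈ [29/40, 31/40) → index 8
j=9: u_9=19/22 ∈ [33/40, 1) → index 10
j=10: u_10=21/22 ∈ [33/40, 1) → index 10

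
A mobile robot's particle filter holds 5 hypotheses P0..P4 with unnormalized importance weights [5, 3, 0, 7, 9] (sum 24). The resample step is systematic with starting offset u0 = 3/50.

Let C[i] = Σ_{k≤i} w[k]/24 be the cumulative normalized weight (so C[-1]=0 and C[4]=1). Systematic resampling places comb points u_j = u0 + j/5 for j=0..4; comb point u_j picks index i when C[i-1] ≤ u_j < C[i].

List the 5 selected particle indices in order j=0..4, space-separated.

C = [5/24, 1/3, 1/3, 5/8, 1]
j=0: u_0=3/50 ∈ [0, 5/24) → index 0
j=1: u_1=13/50 ∈ [5/24, 1/3) → index 1
j=2: u_2=23/50 ∈ [1/3, 5/8) → index 3
j=3: u_3=33/50 ∈ [5/8, 1) → index 4
j=4: u_4=43/50 ∈ [5/8, 1) → index 4

0 1 3 4 4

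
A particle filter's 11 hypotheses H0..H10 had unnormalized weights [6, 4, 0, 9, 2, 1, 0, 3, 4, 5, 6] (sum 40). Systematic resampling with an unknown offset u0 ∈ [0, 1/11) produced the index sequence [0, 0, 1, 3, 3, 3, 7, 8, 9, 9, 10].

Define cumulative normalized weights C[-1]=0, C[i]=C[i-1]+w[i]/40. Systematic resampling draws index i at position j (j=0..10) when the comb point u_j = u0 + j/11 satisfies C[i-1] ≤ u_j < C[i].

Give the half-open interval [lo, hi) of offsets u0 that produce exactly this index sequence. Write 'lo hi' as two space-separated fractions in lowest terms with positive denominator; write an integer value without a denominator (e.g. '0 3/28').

1/220 9/440

C = [3/20, 1/4, 1/4, 19/40, 21/40, 11/20, 11/20, 5/8, 29/40, 17/20, 1]
j=0 picked index 0: u0 ∈ [0, 3/20)
j=1 picked index 0: u0 ∈ [-1/11, 13/220)
j=2 picked index 1: u0 ∈ [-7/220, 3/44)
j=3 picked index 3: u0 ∈ [-1/44, 89/440)
j=4 picked index 3: u0 ∈ [-5/44, 49/440)
j=5 picked index 3: u0 ∈ [-9/44, 9/440)
j=6 picked index 7: u0 ∈ [1/220, 7/88)
j=7 picked index 8: u0 ∈ [-1/88, 39/440)
j=8 picked index 9: u0 ∈ [-1/440, 27/220)
j=9 picked index 9: u0 ∈ [-41/440, 7/220)
j=10 picked index 10: u0 ∈ [-13/220, 1/11)
intersection: [1/220, 9/440)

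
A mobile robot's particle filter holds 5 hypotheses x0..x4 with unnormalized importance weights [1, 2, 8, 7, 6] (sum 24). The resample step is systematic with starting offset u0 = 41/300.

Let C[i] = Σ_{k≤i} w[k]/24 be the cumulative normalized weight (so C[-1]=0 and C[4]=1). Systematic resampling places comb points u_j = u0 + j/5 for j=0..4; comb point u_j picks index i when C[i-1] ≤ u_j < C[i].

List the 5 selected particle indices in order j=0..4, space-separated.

2 2 3 3 4

C = [1/24, 1/8, 11/24, 3/4, 1]
j=0: u_0=41/300 ∈ [1/8, 11/24) → index 2
j=1: u_1=101/300 ∈ [1/8, 11/24) → index 2
j=2: u_2=161/300 ∈ [11/24, 3/4) → index 3
j=3: u_3=221/300 ∈ [11/24, 3/4) → index 3
j=4: u_4=281/300 ∈ [3/4, 1) → index 4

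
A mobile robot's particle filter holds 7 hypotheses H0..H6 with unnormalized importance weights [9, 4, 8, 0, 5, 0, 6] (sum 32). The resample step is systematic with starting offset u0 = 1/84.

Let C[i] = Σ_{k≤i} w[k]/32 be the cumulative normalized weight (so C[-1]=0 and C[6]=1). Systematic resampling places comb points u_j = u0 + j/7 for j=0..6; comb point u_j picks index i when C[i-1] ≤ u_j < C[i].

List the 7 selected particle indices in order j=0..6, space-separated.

0 0 1 2 2 4 6

C = [9/32, 13/32, 21/32, 21/32, 13/16, 13/16, 1]
j=0: u_0=1/84 ∈ [0, 9/32) → index 0
j=1: u_1=13/84 ∈ [0, 9/32) → index 0
j=2: u_2=25/84 ∈ [9/32, 13/32) → index 1
j=3: u_3=37/84 ∈ [13/32, 21/32) → index 2
j=4: u_4=7/12 ∈ [13/32, 21/32) → index 2
j=5: u_5=61/84 ∈ [21/32, 13/16) → index 4
j=6: u_6=73/84 ∈ [13/16, 1) → index 6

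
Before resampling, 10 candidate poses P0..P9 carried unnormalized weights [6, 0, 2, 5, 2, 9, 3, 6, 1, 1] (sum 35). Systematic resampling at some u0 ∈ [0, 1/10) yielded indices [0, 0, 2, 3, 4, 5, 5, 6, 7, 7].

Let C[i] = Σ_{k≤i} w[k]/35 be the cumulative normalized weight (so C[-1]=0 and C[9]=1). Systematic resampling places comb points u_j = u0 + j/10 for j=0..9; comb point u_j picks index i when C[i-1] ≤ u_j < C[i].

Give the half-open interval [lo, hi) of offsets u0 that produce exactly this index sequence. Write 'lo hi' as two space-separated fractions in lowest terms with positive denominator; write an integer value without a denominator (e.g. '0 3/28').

0 1/35

C = [6/35, 6/35, 8/35, 13/35, 3/7, 24/35, 27/35, 33/35, 34/35, 1]
j=0 picked index 0: u0 ∈ [0, 6/35)
j=1 picked index 0: u0 ∈ [-1/10, 1/14)
j=2 picked index 2: u0 ∈ [-1/35, 1/35)
j=3 picked index 3: u0 ∈ [-1/14, 1/14)
j=4 picked index 4: u0 ∈ [-1/35, 1/35)
j=5 picked index 5: u0 ∈ [-1/14, 13/70)
j=6 picked index 5: u0 ∈ [-6/35, 3/35)
j=7 picked index 6: u0 ∈ [-1/70, 1/14)
j=8 picked index 7: u0 ∈ [-1/35, 1/7)
j=9 picked index 7: u0 ∈ [-9/70, 3/70)
intersection: [0, 1/35)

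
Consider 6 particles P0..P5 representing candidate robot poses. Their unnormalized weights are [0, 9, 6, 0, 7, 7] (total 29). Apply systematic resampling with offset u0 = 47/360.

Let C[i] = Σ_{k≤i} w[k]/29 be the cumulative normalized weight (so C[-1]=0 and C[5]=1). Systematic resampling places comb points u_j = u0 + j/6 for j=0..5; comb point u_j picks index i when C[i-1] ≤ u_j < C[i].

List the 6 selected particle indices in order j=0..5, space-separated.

C = [0, 9/29, 15/29, 15/29, 22/29, 1]
j=0: u_0=47/360 ∈ [0, 9/29) → index 1
j=1: u_1=107/360 ∈ [0, 9/29) → index 1
j=2: u_2=167/360 ∈ [9/29, 15/29) → index 2
j=3: u_3=227/360 ∈ [15/29, 22/29) → index 4
j=4: u_4=287/360 ∈ [22/29, 1) → index 5
j=5: u_5=347/360 ∈ [22/29, 1) → index 5

1 1 2 4 5 5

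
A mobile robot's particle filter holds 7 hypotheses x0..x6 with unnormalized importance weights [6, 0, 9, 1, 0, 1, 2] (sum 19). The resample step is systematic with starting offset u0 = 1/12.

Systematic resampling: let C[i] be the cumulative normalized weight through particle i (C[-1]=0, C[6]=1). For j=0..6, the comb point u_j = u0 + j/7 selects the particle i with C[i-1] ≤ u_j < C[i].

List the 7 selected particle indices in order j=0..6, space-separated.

0 0 2 2 2 3 6

C = [6/19, 6/19, 15/19, 16/19, 16/19, 17/19, 1]
j=0: u_0=1/12 ∈ [0, 6/19) → index 0
j=1: u_1=19/84 ∈ [0, 6/19) → index 0
j=2: u_2=31/84 ∈ [6/19, 15/19) → index 2
j=3: u_3=43/84 ∈ [6/19, 15/19) → index 2
j=4: u_4=55/84 ∈ [6/19, 15/19) → index 2
j=5: u_5=67/84 ∈ [15/19, 16/19) → index 3
j=6: u_6=79/84 ∈ [17/19, 1) → index 6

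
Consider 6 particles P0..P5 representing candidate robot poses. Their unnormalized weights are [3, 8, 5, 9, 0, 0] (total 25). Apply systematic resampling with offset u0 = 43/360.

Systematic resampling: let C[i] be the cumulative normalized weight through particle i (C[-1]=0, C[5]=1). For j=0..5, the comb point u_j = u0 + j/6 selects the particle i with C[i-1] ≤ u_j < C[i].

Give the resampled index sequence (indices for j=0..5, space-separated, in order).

C = [3/25, 11/25, 16/25, 1, 1, 1]
j=0: u_0=43/360 ∈ [0, 3/25) → index 0
j=1: u_1=103/360 ∈ [3/25, 11/25) → index 1
j=2: u_2=163/360 ∈ [11/25, 16/25) → index 2
j=3: u_3=223/360 ∈ [11/25, 16/25) → index 2
j=4: u_4=283/360 ∈ [16/25, 1) → index 3
j=5: u_5=343/360 ∈ [16/25, 1) → index 3

0 1 2 2 3 3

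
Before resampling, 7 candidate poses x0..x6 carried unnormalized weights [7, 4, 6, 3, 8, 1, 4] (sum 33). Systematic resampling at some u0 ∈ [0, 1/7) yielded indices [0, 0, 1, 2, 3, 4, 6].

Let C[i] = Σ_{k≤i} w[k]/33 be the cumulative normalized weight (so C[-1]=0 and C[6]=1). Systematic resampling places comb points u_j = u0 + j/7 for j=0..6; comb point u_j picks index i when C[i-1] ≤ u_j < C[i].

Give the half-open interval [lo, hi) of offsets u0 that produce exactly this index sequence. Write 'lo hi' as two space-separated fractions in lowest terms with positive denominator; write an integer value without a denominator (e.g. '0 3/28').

C = [7/33, 1/3, 17/33, 20/33, 28/33, 29/33, 1]
j=0 picked index 0: u0 ∈ [0, 7/33)
j=1 picked index 0: u0 ∈ [-1/7, 16/231)
j=2 picked index 1: u0 ∈ [-17/231, 1/21)
j=3 picked index 2: u0 ∈ [-2/21, 20/231)
j=4 picked index 3: u0 ∈ [-13/231, 8/231)
j=5 picked index 4: u0 ∈ [-25/231, 31/231)
j=6 picked index 6: u0 ∈ [5/231, 1/7)
intersection: [5/231, 8/231)

5/231 8/231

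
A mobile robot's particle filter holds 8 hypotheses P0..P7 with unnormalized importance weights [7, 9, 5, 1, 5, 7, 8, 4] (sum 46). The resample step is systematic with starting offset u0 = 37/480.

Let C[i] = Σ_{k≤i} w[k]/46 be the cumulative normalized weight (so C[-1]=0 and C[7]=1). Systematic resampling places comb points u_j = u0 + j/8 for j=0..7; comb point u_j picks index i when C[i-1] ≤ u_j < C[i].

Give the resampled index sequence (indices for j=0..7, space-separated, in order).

0 1 1 2 4 5 6 7

C = [7/46, 8/23, 21/46, 11/23, 27/46, 17/23, 21/23, 1]
j=0: u_0=37/480 ∈ [0, 7/46) → index 0
j=1: u_1=97/480 ∈ [7/46, 8/23) → index 1
j=2: u_2=157/480 ∈ [7/46, 8/23) → index 1
j=3: u_3=217/480 ∈ [8/23, 21/46) → index 2
j=4: u_4=277/480 ∈ [11/23, 27/46) → index 4
j=5: u_5=337/480 ∈ [27/46, 17/23) → index 5
j=6: u_6=397/480 ∈ [17/23, 21/23) → index 6
j=7: u_7=457/480 ∈ [21/23, 1) → index 7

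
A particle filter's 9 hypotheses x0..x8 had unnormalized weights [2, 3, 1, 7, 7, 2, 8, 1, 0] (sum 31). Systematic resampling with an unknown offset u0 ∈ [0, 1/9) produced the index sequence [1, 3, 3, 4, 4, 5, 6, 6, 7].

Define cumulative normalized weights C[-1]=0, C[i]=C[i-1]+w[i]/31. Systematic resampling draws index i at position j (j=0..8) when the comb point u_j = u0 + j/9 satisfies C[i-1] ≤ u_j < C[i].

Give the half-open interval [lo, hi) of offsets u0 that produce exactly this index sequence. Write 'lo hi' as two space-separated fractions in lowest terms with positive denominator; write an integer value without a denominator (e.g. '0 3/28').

C = [2/31, 5/31, 6/31, 13/31, 20/31, 22/31, 30/31, 1, 1]
j=0 picked index 1: u0 ∈ [2/31, 5/31)
j=1 picked index 3: u0 ∈ [23/279, 86/279)
j=2 picked index 3: u0 ∈ [-8/279, 55/279)
j=3 picked index 4: u0 ∈ [8/93, 29/93)
j=4 picked index 4: u0 ∈ [-7/279, 56/279)
j=5 picked index 5: u0 ∈ [25/279, 43/279)
j=6 picked index 6: u0 ∈ [4/93, 28/93)
j=7 picked index 6: u0 ∈ [-19/279, 53/279)
j=8 picked index 7: u0 ∈ [22/279, 1/9)
intersection: [25/279, 1/9)

25/279 1/9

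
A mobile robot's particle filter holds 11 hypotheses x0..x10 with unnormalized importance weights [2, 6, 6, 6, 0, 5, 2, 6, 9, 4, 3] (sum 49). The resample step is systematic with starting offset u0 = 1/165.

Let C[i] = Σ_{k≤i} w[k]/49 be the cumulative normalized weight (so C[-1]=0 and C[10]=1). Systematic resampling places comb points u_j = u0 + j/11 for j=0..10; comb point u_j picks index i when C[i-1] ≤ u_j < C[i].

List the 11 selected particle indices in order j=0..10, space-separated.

0 1 2 2 3 5 7 7 8 8 9

C = [2/49, 8/49, 2/7, 20/49, 20/49, 25/49, 27/49, 33/49, 6/7, 46/49, 1]
j=0: u_0=1/165 ∈ [0, 2/49) → index 0
j=1: u_1=16/165 ∈ [2/49, 8/49) → index 1
j=2: u_2=31/165 ∈ [8/49, 2/7) → index 2
j=3: u_3=46/165 ∈ [8/49, 2/7) → index 2
j=4: u_4=61/165 ∈ [2/7, 20/49) → index 3
j=5: u_5=76/165 ∈ [20/49, 25/49) → index 5
j=6: u_6=91/165 ∈ [27/49, 33/49) → index 7
j=7: u_7=106/165 ∈ [27/49, 33/49) → index 7
j=8: u_8=11/15 ∈ [33/49, 6/7) → index 8
j=9: u_9=136/165 ∈ [33/49, 6/7) → index 8
j=10: u_10=151/165 ∈ [6/7, 46/49) → index 9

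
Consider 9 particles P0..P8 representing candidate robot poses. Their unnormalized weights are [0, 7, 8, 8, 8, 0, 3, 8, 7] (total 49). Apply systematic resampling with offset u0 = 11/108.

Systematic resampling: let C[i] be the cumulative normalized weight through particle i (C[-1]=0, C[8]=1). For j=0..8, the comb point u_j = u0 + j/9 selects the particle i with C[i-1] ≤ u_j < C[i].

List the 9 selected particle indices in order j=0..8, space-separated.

1 2 3 3 4 6 7 8 8

C = [0, 1/7, 15/49, 23/49, 31/49, 31/49, 34/49, 6/7, 1]
j=0: u_0=11/108 ∈ [0, 1/7) → index 1
j=1: u_1=23/108 ∈ [1/7, 15/49) → index 2
j=2: u_2=35/108 ∈ [15/49, 23/49) → index 3
j=3: u_3=47/108 ∈ [15/49, 23/49) → index 3
j=4: u_4=59/108 ∈ [23/49, 31/49) → index 4
j=5: u_5=71/108 ∈ [31/49, 34/49) → index 6
j=6: u_6=83/108 ∈ [34/49, 6/7) → index 7
j=7: u_7=95/108 ∈ [6/7, 1) → index 8
j=8: u_8=107/108 ∈ [6/7, 1) → index 8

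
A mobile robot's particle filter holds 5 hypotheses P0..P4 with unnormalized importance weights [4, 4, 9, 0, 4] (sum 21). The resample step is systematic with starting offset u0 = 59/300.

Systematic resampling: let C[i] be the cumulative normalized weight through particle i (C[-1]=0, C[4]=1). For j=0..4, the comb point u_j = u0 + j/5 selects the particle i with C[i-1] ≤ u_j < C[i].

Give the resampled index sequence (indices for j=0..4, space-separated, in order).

C = [4/21, 8/21, 17/21, 17/21, 1]
j=0: u_0=59/300 ∈ [4/21, 8/21) → index 1
j=1: u_1=119/300 ∈ [8/21, 17/21) → index 2
j=2: u_2=179/300 ∈ [8/21, 17/21) → index 2
j=3: u_3=239/300 ∈ [8/21, 17/21) → index 2
j=4: u_4=299/300 ∈ [17/21, 1) → index 4

1 2 2 2 4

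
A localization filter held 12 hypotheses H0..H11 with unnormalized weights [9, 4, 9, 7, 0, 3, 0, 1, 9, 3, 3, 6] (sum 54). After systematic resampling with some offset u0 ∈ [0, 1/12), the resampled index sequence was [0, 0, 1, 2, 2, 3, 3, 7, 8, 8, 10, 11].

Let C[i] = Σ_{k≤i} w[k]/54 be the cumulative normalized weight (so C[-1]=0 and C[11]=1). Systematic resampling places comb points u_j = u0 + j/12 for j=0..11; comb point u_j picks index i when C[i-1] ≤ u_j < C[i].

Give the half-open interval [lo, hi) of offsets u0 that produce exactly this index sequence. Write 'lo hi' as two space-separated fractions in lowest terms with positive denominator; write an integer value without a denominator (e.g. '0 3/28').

1/108 1/36

C = [1/6, 13/54, 11/27, 29/54, 29/54, 16/27, 16/27, 11/18, 7/9, 5/6, 8/9, 1]
j=0 picked index 0: u0 ∈ [0, 1/6)
j=1 picked index 0: u0 ∈ [-1/12, 1/12)
j=2 picked index 1: u0 ∈ [0, 2/27)
j=3 picked index 2: u0 ∈ [-1/108, 17/108)
j=4 picked index 2: u0 ∈ [-5/54, 2/27)
j=5 picked index 3: u0 ∈ [-1/108, 13/108)
j=6 picked index 3: u0 ∈ [-5/54, 1/27)
j=7 picked index 7: u0 ∈ [1/108, 1/36)
j=8 picked index 8: u0 ∈ [-1/18, 1/9)
j=9 picked index 8: u0 ∈ [-5/36, 1/36)
j=10 picked index 10: u0 ∈ [0, 1/18)
j=11 picked index 11: u0 ∈ [-1/36, 1/12)
intersection: [1/108, 1/36)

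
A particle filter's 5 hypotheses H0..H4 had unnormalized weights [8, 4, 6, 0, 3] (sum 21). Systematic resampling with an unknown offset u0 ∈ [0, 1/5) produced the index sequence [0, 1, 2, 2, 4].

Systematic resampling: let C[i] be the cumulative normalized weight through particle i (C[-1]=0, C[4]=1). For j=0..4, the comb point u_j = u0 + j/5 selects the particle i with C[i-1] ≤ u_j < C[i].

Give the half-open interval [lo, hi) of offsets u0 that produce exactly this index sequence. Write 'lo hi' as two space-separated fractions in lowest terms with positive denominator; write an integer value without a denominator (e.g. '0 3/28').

C = [8/21, 4/7, 6/7, 6/7, 1]
j=0 picked index 0: u0 ∈ [0, 8/21)
j=1 picked index 1: u0 ∈ [19/105, 13/35)
j=2 picked index 2: u0 ∈ [6/35, 16/35)
j=3 picked index 2: u0 ∈ [-1/35, 9/35)
j=4 picked index 4: u0 ∈ [2/35, 1/5)
intersection: [19/105, 1/5)

19/105 1/5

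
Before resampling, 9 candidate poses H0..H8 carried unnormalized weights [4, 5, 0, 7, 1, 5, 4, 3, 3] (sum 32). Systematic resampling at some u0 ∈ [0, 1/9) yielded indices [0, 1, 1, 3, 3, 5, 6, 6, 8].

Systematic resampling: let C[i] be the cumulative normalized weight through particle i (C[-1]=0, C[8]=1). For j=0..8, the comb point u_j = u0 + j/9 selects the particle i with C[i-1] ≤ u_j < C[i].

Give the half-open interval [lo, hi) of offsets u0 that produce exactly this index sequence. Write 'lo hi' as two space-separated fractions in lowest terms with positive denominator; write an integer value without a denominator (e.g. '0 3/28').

C = [1/8, 9/32, 9/32, 1/2, 17/32, 11/16, 13/16, 29/32, 1]
j=0 picked index 0: u0 ∈ [0, 1/8)
j=1 picked index 1: u0 ∈ [1/72, 49/288)
j=2 picked index 1: u0 ∈ [-7/72, 17/288)
j=3 picked index 3: u0 ∈ [-5/96, 1/6)
j=4 picked index 3: u0 ∈ [-47/288, 1/18)
j=5 picked index 5: u0 ∈ [-7/288, 19/144)
j=6 picked index 6: u0 ∈ [1/48, 7/48)
j=7 picked index 6: u0 ∈ [-13/144, 5/144)
j=8 picked index 8: u0 ∈ [5/288, 1/9)
intersection: [1/48, 5/144)

1/48 5/144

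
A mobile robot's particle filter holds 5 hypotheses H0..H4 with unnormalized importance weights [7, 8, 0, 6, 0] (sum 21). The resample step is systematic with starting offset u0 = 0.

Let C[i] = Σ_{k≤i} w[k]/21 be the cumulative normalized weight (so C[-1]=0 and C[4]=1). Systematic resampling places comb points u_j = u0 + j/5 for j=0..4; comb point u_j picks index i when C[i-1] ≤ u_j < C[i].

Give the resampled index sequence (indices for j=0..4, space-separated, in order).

C = [1/3, 5/7, 5/7, 1, 1]
j=0: u_0=0 ∈ [0, 1/3) → index 0
j=1: u_1=1/5 ∈ [0, 1/3) → index 0
j=2: u_2=2/5 ∈ [1/3, 5/7) → index 1
j=3: u_3=3/5 ∈ [1/3, 5/7) → index 1
j=4: u_4=4/5 ∈ [5/7, 1) → index 3

0 0 1 1 3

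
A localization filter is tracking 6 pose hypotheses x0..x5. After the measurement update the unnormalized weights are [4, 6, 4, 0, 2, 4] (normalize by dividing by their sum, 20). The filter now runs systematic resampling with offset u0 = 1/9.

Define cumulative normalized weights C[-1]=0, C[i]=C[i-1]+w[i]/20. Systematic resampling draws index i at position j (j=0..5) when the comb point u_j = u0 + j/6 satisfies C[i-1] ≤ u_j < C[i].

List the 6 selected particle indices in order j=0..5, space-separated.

0 1 1 2 4 5

C = [1/5, 1/2, 7/10, 7/10, 4/5, 1]
j=0: u_0=1/9 ∈ [0, 1/5) → index 0
j=1: u_1=5/18 ∈ [1/5, 1/2) → index 1
j=2: u_2=4/9 ∈ [1/5, 1/2) → index 1
j=3: u_3=11/18 ∈ [1/2, 7/10) → index 2
j=4: u_4=7/9 ∈ [7/10, 4/5) → index 4
j=5: u_5=17/18 ∈ [4/5, 1) → index 5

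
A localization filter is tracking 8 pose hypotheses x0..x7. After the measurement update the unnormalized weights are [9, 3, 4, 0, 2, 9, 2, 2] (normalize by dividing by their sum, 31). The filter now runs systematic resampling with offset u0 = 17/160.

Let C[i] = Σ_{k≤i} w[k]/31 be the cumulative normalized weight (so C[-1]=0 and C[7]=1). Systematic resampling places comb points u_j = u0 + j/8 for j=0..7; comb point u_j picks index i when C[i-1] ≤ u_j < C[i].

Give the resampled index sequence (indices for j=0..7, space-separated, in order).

0 0 1 2 5 5 5 7

C = [9/31, 12/31, 16/31, 16/31, 18/31, 27/31, 29/31, 1]
j=0: u_0=17/160 ∈ [0, 9/31) → index 0
j=1: u_1=37/160 ∈ [0, 9/31) → index 0
j=2: u_2=57/160 ∈ [9/31, 12/31) → index 1
j=3: u_3=77/160 ∈ [12/31, 16/31) → index 2
j=4: u_4=97/160 ∈ [18/31, 27/31) → index 5
j=5: u_5=117/160 ∈ [18/31, 27/31) → index 5
j=6: u_6=137/160 ∈ [18/31, 27/31) → index 5
j=7: u_7=157/160 ∈ [29/31, 1) → index 7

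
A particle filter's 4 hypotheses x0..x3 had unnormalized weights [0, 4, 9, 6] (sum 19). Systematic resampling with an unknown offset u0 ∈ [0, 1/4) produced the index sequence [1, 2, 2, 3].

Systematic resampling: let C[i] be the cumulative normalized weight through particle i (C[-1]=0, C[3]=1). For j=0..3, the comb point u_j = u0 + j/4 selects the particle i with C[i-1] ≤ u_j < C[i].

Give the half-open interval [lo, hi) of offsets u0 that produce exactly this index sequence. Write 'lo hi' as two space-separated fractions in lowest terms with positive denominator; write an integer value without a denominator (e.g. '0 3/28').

0 7/38

C = [0, 4/19, 13/19, 1]
j=0 picked index 1: u0 ∈ [0, 4/19)
j=1 picked index 2: u0 ∈ [-3/76, 33/76)
j=2 picked index 2: u0 ∈ [-11/38, 7/38)
j=3 picked index 3: u0 ∈ [-5/76, 1/4)
intersection: [0, 7/38)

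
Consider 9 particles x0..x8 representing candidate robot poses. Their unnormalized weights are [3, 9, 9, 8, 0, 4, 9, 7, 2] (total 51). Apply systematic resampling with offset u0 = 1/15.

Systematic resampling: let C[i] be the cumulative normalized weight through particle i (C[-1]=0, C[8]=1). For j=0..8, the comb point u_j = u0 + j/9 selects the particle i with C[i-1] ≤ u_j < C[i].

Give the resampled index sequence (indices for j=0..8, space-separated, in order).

C = [1/17, 4/17, 7/17, 29/51, 29/51, 11/17, 14/17, 49/51, 1]
j=0: u_0=1/15 ∈ [1/17, 4/17) → index 1
j=1: u_1=8/45 ∈ [1/17, 4/17) → index 1
j=2: u_2=13/45 ∈ [4/17, 7/17) → index 2
j=3: u_3=2/5 ∈ [4/17, 7/17) → index 2
j=4: u_4=23/45 ∈ [7/17, 29/51) → index 3
j=5: u_5=28/45 ∈ [29/51, 11/17) → index 5
j=6: u_6=11/15 ∈ [11/17, 14/17) → index 6
j=7: u_7=38/45 ∈ [14/17, 49/51) → index 7
j=8: u_8=43/45 ∈ [14/17, 49/51) → index 7

1 1 2 2 3 5 6 7 7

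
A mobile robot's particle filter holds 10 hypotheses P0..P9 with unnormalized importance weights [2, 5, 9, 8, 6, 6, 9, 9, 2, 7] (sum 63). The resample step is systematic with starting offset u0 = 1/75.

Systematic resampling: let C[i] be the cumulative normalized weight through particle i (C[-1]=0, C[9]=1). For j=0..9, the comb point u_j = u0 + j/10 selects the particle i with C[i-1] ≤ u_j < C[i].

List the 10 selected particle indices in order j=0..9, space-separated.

0 2 2 3 4 5 6 6 7 9

C = [2/63, 1/9, 16/63, 8/21, 10/21, 4/7, 5/7, 6/7, 8/9, 1]
j=0: u_0=1/75 ∈ [0, 2/63) → index 0
j=1: u_1=17/150 ∈ [1/9, 16/63) → index 2
j=2: u_2=16/75 ∈ [1/9, 16/63) → index 2
j=3: u_3=47/150 ∈ [16/63, 8/21) → index 3
j=4: u_4=31/75 ∈ [8/21, 10/21) → index 4
j=5: u_5=77/150 ∈ [10/21, 4/7) → index 5
j=6: u_6=46/75 ∈ [4/7, 5/7) → index 6
j=7: u_7=107/150 ∈ [4/7, 5/7) → index 6
j=8: u_8=61/75 ∈ [5/7, 6/7) → index 7
j=9: u_9=137/150 ∈ [8/9, 1) → index 9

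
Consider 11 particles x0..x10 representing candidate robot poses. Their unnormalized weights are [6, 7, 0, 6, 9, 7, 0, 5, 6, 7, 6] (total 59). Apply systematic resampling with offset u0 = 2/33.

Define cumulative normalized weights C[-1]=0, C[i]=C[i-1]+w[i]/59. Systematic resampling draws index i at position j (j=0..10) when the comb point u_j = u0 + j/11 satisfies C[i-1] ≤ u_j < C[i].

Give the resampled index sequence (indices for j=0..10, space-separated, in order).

C = [6/59, 13/59, 13/59, 19/59, 28/59, 35/59, 35/59, 40/59, 46/59, 53/59, 1]
j=0: u_0=2/33 ∈ [0, 6/59) → index 0
j=1: u_1=5/33 ∈ [6/59, 13/59) → index 1
j=2: u_2=8/33 ∈ [13/59, 19/59) → index 3
j=3: u_3=1/3 ∈ [19/59, 28/59) → index 4
j=4: u_4=14/33 ∈ [19/59, 28/59) → index 4
j=5: u_5=17/33 ∈ [28/59, 35/59) → index 5
j=6: u_6=20/33 ∈ [35/59, 40/59) → index 7
j=7: u_7=23/33 ∈ [40/59, 46/59) → index 8
j=8: u_8=26/33 ∈ [46/59, 53/59) → index 9
j=9: u_9=29/33 ∈ [46/59, 53/59) → index 9
j=10: u_10=32/33 ∈ [53/59, 1) → index 10

0 1 3 4 4 5 7 8 9 9 10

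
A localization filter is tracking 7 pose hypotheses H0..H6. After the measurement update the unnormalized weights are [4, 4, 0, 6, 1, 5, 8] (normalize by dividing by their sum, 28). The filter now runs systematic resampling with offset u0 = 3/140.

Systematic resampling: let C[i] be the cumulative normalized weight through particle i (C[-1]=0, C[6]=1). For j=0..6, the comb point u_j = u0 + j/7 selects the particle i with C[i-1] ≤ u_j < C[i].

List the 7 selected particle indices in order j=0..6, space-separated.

0 1 3 3 5 6 6

C = [1/7, 2/7, 2/7, 1/2, 15/28, 5/7, 1]
j=0: u_0=3/140 ∈ [0, 1/7) → index 0
j=1: u_1=23/140 ∈ [1/7, 2/7) → index 1
j=2: u_2=43/140 ∈ [2/7, 1/2) → index 3
j=3: u_3=9/20 ∈ [2/7, 1/2) → index 3
j=4: u_4=83/140 ∈ [15/28, 5/7) → index 5
j=5: u_5=103/140 ∈ [5/7, 1) → index 6
j=6: u_6=123/140 ∈ [5/7, 1) → index 6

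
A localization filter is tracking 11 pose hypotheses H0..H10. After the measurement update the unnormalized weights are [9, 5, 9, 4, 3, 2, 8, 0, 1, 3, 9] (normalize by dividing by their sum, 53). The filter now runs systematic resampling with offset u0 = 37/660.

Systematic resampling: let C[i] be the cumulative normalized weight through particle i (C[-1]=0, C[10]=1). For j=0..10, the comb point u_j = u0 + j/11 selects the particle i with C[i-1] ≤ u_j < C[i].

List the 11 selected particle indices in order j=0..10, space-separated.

C = [9/53, 14/53, 23/53, 27/53, 30/53, 32/53, 40/53, 40/53, 41/53, 44/53, 1]
j=0: u_0=37/660 ∈ [0, 9/53) → index 0
j=1: u_1=97/660 ∈ [0, 9/53) → index 0
j=2: u_2=157/660 ∈ [9/53, 14/53) → index 1
j=3: u_3=217/660 ∈ [14/53, 23/53) → index 2
j=4: u_4=277/660 ∈ [14/53, 23/53) → index 2
j=5: u_5=337/660 ∈ [27/53, 30/53) → index 4
j=6: u_6=397/660 ∈ [30/53, 32/53) → index 5
j=7: u_7=457/660 ∈ [32/53, 40/53) → index 6
j=8: u_8=47/60 ∈ [41/53, 44/53) → index 9
j=9: u_9=577/660 ∈ [44/53, 1) → index 10
j=10: u_10=637/660 ∈ [44/53, 1) → index 10

0 0 1 2 2 4 5 6 9 10 10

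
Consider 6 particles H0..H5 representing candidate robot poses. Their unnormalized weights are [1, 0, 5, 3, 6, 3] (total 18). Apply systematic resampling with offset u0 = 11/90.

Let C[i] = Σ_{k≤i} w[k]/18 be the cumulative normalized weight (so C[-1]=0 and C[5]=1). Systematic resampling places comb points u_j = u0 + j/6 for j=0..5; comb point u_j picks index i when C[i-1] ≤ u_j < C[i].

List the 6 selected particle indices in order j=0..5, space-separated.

2 2 3 4 4 5

C = [1/18, 1/18, 1/3, 1/2, 5/6, 1]
j=0: u_0=11/90 ∈ [1/18, 1/3) → index 2
j=1: u_1=13/45 ∈ [1/18, 1/3) → index 2
j=2: u_2=41/90 ∈ [1/3, 1/2) → index 3
j=3: u_3=28/45 ∈ [1/2, 5/6) → index 4
j=4: u_4=71/90 ∈ [1/2, 5/6) → index 4
j=5: u_5=43/45 ∈ [5/6, 1) → index 5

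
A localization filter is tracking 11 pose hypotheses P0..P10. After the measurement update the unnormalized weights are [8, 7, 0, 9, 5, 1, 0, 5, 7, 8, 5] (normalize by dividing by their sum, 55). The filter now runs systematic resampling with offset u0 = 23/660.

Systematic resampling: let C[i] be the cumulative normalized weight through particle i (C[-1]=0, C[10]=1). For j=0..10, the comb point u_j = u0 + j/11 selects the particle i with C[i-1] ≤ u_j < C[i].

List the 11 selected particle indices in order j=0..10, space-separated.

C = [8/55, 3/11, 3/11, 24/55, 29/55, 6/11, 6/11, 7/11, 42/55, 10/11, 1]
j=0: u_0=23/660 ∈ [0, 8/55) → index 0
j=1: u_1=83/660 ∈ [0, 8/55) → index 0
j=2: u_2=13/60 ∈ [8/55, 3/11) → index 1
j=3: u_3=203/660 ∈ [3/11, 24/55) → index 3
j=4: u_4=263/660 ∈ [3/11, 24/55) → index 3
j=5: u_5=323/660 ∈ [24/55, 29/55) → index 4
j=6: u_6=383/660 ∈ [6/11, 7/11) → index 7
j=7: u_7=443/660 ∈ [7/11, 42/55) → index 8
j=8: u_8=503/660 ∈ [7/11, 42/55) → index 8
j=9: u_9=563/660 ∈ [42/55, 10/11) → index 9
j=10: u_10=623/660 ∈ [10/11, 1) → index 10

0 0 1 3 3 4 7 8 8 9 10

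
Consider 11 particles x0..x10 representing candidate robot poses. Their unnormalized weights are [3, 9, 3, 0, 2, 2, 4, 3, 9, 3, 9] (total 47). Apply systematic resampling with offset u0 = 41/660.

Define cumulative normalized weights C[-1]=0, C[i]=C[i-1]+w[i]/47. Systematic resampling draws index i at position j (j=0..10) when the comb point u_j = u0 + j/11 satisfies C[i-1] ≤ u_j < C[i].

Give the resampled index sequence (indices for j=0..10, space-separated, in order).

0 1 1 4 6 7 8 8 9 10 10

C = [3/47, 12/47, 15/47, 15/47, 17/47, 19/47, 23/47, 26/47, 35/47, 38/47, 1]
j=0: u_0=41/660 ∈ [0, 3/47) → index 0
j=1: u_1=101/660 ∈ [3/47, 12/47) → index 1
j=2: u_2=161/660 ∈ [3/47, 12/47) → index 1
j=3: u_3=221/660 ∈ [15/47, 17/47) → index 4
j=4: u_4=281/660 ∈ [19/47, 23/47) → index 6
j=5: u_5=31/60 ∈ [23/47, 26/47) → index 7
j=6: u_6=401/660 ∈ [26/47, 35/47) → index 8
j=7: u_7=461/660 ∈ [26/47, 35/47) → index 8
j=8: u_8=521/660 ∈ [35/47, 38/47) → index 9
j=9: u_9=581/660 ∈ [38/47, 1) → index 10
j=10: u_10=641/660 ∈ [38/47, 1) → index 10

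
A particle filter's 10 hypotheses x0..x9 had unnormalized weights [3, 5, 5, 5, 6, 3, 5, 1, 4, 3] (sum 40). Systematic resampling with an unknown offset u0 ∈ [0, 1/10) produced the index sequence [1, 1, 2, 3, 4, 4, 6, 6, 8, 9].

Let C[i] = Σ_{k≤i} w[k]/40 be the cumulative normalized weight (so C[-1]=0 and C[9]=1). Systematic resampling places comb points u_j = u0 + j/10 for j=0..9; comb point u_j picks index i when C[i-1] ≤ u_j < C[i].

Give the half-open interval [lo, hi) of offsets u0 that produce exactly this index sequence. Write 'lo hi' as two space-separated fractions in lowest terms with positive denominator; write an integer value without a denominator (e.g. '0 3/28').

C = [3/40, 1/5, 13/40, 9/20, 3/5, 27/40, 4/5, 33/40, 37/40, 1]
j=0 picked index 1: u0 ∈ [3/40, 1/5)
j=1 picked index 1: u0 ∈ [-1/40, 1/10)
j=2 picked index 2: u0 ∈ [0, 1/8)
j=3 picked index 3: u0 ∈ [1/40, 3/20)
j=4 picked index 4: u0 ∈ [1/20, 1/5)
j=5 picked index 4: u0 ∈ [-1/20, 1/10)
j=6 picked index 6: u0 ∈ [3/40, 1/5)
j=7 picked index 6: u0 ∈ [-1/40, 1/10)
j=8 picked index 8: u0 ∈ [1/40, 1/8)
j=9 picked index 9: u0 ∈ [1/40, 1/10)
intersection: [3/40, 1/10)

3/40 1/10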